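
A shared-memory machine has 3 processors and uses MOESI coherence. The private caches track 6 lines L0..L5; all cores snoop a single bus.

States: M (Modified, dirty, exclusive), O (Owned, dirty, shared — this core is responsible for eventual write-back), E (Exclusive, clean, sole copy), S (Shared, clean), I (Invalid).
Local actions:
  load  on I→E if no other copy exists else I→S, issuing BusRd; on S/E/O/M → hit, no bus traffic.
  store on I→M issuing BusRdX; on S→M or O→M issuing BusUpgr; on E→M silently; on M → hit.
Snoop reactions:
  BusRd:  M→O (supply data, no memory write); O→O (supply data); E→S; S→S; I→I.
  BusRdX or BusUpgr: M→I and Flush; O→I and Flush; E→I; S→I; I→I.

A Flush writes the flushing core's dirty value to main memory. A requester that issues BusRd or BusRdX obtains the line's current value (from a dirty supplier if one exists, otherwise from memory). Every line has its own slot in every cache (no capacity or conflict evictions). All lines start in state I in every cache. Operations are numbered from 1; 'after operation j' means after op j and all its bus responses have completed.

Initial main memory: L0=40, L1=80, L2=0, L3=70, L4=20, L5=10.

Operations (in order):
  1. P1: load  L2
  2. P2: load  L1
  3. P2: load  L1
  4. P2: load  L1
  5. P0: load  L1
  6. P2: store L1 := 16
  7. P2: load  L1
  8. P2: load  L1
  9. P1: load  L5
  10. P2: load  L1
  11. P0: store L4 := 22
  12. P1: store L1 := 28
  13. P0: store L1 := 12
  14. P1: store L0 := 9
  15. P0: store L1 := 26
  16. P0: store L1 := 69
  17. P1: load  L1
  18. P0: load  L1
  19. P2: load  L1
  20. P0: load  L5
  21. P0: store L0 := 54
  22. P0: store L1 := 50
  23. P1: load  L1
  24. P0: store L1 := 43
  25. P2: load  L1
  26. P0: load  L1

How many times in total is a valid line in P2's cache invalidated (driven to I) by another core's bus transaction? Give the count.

step 1: P1: load  L2  ⟶  IEI  (L2)  txn=BusRd  M[L2]=0
step 2: P2: load  L1  ⟶  IIE  (L1)  txn=BusRd  M[L1]=80
step 3: P2: load  L1  ⟶  IIE  (L1)  txn=∅  M[L1]=80
step 4: P2: load  L1  ⟶  IIE  (L1)  txn=∅  M[L1]=80
step 5: P0: load  L1  ⟶  SIS  (L1)  txn=BusRd  M[L1]=80
step 6: P2: store L1 := 16  ⟶  IIM  (L1)  txn=BusUpgr  M[L1]=80
step 7: P2: load  L1  ⟶  IIM  (L1)  txn=∅  M[L1]=80
step 8: P2: load  L1  ⟶  IIM  (L1)  txn=∅  M[L1]=80
step 9: P1: load  L5  ⟶  IEI  (L5)  txn=BusRd  M[L5]=10
step 10: P2: load  L1  ⟶  IIM  (L1)  txn=∅  M[L1]=80
step 11: P0: store L4 := 22  ⟶  MII  (L4)  txn=BusRdX  M[L4]=20
step 12: P1: store L1 := 28  ⟶  IMI  (L1)  txn=BusRdX+Flush  M[L1]=16
step 13: P0: store L1 := 12  ⟶  MII  (L1)  txn=BusRdX+Flush  M[L1]=28
step 14: P1: store L0 := 9  ⟶  IMI  (L0)  txn=BusRdX  M[L0]=40
step 15: P0: store L1 := 26  ⟶  MII  (L1)  txn=∅  M[L1]=28
step 16: P0: store L1 := 69  ⟶  MII  (L1)  txn=∅  M[L1]=28
step 17: P1: load  L1  ⟶  OSI  (L1)  txn=BusRd  M[L1]=28
step 18: P0: load  L1  ⟶  OSI  (L1)  txn=∅  M[L1]=28
step 19: P2: load  L1  ⟶  OSS  (L1)  txn=BusRd  M[L1]=28
step 20: P0: load  L5  ⟶  SSI  (L5)  txn=BusRd  M[L5]=10
step 21: P0: store L0 := 54  ⟶  MII  (L0)  txn=BusRdX+Flush  M[L0]=9
step 22: P0: store L1 := 50  ⟶  MII  (L1)  txn=BusUpgr  M[L1]=28
step 23: P1: load  L1  ⟶  OSI  (L1)  txn=BusRd  M[L1]=28
step 24: P0: store L1 := 43  ⟶  MII  (L1)  txn=BusUpgr  M[L1]=28
step 25: P2: load  L1  ⟶  OIS  (L1)  txn=BusRd  M[L1]=28
step 26: P0: load  L1  ⟶  OIS  (L1)  txn=∅  M[L1]=28

invalidations = 2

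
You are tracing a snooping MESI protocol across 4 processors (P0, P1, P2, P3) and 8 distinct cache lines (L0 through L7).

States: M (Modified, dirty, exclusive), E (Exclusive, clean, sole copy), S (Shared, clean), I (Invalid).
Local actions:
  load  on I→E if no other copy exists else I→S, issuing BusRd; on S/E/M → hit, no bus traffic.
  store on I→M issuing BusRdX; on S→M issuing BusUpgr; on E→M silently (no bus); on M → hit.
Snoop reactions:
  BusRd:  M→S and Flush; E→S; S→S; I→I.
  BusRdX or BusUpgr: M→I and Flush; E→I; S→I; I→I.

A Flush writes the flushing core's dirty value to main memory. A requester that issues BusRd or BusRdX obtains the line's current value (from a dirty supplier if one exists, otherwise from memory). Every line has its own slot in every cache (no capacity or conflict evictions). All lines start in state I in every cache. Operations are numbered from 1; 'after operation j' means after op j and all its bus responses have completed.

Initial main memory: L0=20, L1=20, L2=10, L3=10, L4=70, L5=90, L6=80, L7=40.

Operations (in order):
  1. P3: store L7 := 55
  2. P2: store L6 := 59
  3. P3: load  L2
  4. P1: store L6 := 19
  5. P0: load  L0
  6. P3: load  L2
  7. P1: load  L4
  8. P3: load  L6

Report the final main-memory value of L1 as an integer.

  op1 P3: store L7 := 55 → I/I/I/M on L7; bus BusRdX; mem=40
  op2 P2: store L6 := 59 → I/I/M/I on L6; bus BusRdX; mem=80
  op3 P3: load  L2 → I/I/I/E on L2; bus BusRd; mem=10
  op4 P1: store L6 := 19 → I/M/I/I on L6; bus BusRdX Flush; mem=59
  op5 P0: load  L0 → E/I/I/I on L0; bus BusRd; mem=20
  op6 P3: load  L2 → I/I/I/E on L2; bus (none); mem=10
  op7 P1: load  L4 → I/E/I/I on L4; bus BusRd; mem=70
  op8 P3: load  L6 → I/S/I/S on L6; bus BusRd Flush; mem=19

memory[L1] = 20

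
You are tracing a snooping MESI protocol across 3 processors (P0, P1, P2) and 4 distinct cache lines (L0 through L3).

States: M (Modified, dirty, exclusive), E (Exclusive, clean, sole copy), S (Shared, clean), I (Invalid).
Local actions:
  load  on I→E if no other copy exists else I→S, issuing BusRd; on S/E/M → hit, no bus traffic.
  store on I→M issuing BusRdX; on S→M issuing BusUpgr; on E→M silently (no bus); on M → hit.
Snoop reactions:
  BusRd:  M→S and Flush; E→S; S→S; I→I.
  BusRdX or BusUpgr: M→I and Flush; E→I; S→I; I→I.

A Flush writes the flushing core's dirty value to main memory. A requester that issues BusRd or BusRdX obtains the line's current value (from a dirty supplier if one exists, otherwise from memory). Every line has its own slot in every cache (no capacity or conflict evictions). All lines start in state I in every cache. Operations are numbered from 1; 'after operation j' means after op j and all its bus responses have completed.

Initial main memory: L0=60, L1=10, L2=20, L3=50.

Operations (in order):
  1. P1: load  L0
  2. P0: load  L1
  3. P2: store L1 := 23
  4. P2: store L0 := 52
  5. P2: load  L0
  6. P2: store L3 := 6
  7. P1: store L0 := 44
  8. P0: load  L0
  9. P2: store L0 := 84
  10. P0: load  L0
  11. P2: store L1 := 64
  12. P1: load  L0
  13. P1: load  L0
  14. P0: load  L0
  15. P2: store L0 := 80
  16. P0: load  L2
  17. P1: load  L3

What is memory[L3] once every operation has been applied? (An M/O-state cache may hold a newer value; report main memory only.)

memory[L3] = 6

[1] P1: load  L0 | P0:I, P1:E(60), P2:I | bus: BusRd
[2] P0: load  L1 | P0:E(10), P1:I, P2:I | bus: BusRd
[3] P2: store L1 := 23 | P0:I, P1:I, P2:M(23) | bus: BusRdX
[4] P2: store L0 := 52 | P0:I, P1:I, P2:M(52) | bus: BusRdX
[5] P2: load  L0 | P0:I, P1:I, P2:M(52) | bus: none
[6] P2: store L3 := 6 | P0:I, P1:I, P2:M(6) | bus: BusRdX
[7] P1: store L0 := 44 | P0:I, P1:M(44), P2:I | bus: BusRdX,Flush
[8] P0: load  L0 | P0:S(44), P1:S(44), P2:I | bus: BusRd,Flush
[9] P2: store L0 := 84 | P0:I, P1:I, P2:M(84) | bus: BusRdX
[10] P0: load  L0 | P0:S(84), P1:I, P2:S(84) | bus: BusRd,Flush
[11] P2: store L1 := 64 | P0:I, P1:I, P2:M(64) | bus: none
[12] P1: load  L0 | P0:S(84), P1:S(84), P2:S(84) | bus: BusRd
[13] P1: load  L0 | P0:S(84), P1:S(84), P2:S(84) | bus: none
[14] P0: load  L0 | P0:S(84), P1:S(84), P2:S(84) | bus: none
[15] P2: store L0 := 80 | P0:I, P1:I, P2:M(80) | bus: BusUpgr
[16] P0: load  L2 | P0:E(20), P1:I, P2:I | bus: BusRd
[17] P1: load  L3 | P0:I, P1:S(6), P2:S(6) | bus: BusRd,Flush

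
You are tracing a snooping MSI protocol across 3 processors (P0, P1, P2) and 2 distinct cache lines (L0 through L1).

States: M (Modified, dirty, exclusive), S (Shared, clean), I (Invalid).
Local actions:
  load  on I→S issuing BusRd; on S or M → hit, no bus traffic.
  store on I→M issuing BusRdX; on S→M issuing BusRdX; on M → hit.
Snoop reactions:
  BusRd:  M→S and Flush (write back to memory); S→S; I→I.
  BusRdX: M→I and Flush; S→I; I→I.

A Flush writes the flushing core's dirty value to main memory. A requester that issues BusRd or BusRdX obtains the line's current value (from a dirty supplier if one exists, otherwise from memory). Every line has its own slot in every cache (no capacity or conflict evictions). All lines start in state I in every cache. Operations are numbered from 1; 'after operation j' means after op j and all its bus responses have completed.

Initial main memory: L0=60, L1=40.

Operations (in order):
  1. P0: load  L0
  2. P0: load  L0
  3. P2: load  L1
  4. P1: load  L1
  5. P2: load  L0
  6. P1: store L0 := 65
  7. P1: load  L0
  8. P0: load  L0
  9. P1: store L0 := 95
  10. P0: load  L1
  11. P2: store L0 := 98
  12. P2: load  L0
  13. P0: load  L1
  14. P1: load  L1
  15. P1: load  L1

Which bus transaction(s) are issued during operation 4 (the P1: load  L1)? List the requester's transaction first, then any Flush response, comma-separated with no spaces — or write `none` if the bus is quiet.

bus = BusRd

1. P0: load  L0  bus=[BusRd]  L0: P0=S P1=I P2=I  mem[L0]=60
2. P0: load  L0  bus=[-]  L0: P0=S P1=I P2=I  mem[L0]=60
3. P2: load  L1  bus=[BusRd]  L1: P0=I P1=I P2=S  mem[L1]=40
4. P1: load  L1  bus=[BusRd]  L1: P0=I P1=S P2=S  mem[L1]=40
5. P2: load  L0  bus=[BusRd]  L0: P0=S P1=I P2=S  mem[L0]=60
6. P1: store L0 := 65  bus=[BusRdX]  L0: P0=I P1=M P2=I  mem[L0]=60
7. P1: load  L0  bus=[-]  L0: P0=I P1=M P2=I  mem[L0]=60
8. P0: load  L0  bus=[BusRd,Flush]  L0: P0=S P1=S P2=I  mem[L0]=65
9. P1: store L0 := 95  bus=[BusRdX]  L0: P0=I P1=M P2=I  mem[L0]=65
10. P0: load  L1  bus=[BusRd]  L1: P0=S P1=S P2=S  mem[L1]=40
11. P2: store L0 := 98  bus=[BusRdX,Flush]  L0: P0=I P1=I P2=M  mem[L0]=95
12. P2: load  L0  bus=[-]  L0: P0=I P1=I P2=M  mem[L0]=95
13. P0: load  L1  bus=[-]  L1: P0=S P1=S P2=S  mem[L1]=40
14. P1: load  L1  bus=[-]  L1: P0=S P1=S P2=S  mem[L1]=40
15. P1: load  L1  bus=[-]  L1: P0=S P1=S P2=S  mem[L1]=40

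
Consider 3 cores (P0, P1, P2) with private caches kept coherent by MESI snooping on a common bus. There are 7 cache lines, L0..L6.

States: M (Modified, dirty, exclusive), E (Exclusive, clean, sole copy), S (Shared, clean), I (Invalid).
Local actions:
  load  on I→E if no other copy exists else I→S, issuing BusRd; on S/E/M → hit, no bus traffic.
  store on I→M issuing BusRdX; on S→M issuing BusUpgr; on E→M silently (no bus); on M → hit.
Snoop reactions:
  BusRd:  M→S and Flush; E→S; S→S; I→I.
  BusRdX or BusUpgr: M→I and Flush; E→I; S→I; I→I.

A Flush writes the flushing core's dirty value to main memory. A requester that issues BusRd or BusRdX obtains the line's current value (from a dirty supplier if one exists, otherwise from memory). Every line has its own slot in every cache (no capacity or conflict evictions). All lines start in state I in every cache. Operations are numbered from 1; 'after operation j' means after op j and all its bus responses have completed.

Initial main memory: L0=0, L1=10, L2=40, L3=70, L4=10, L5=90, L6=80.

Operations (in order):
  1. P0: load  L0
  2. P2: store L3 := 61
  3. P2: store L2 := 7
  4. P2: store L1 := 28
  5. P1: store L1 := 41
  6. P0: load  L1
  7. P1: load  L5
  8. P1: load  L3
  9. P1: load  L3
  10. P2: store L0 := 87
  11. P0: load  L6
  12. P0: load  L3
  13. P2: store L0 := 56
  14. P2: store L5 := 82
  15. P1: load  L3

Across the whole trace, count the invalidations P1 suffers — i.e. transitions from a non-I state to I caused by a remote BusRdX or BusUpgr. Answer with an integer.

invalidations = 1

  op1 P0: load  L0 → E/I/I on L0; bus BusRd; mem=0
  op2 P2: store L3 := 61 → I/I/M on L3; bus BusRdX; mem=70
  op3 P2: store L2 := 7 → I/I/M on L2; bus BusRdX; mem=40
  op4 P2: store L1 := 28 → I/I/M on L1; bus BusRdX; mem=10
  op5 P1: store L1 := 41 → I/M/I on L1; bus BusRdX Flush; mem=28
  op6 P0: load  L1 → S/S/I on L1; bus BusRd Flush; mem=41
  op7 P1: load  L5 → I/E/I on L5; bus BusRd; mem=90
  op8 P1: load  L3 → I/S/S on L3; bus BusRd Flush; mem=61
  op9 P1: load  L3 → I/S/S on L3; bus (none); mem=61
  op10 P2: store L0 := 87 → I/I/M on L0; bus BusRdX; mem=0
  op11 P0: load  L6 → E/I/I on L6; bus BusRd; mem=80
  op12 P0: load  L3 → S/S/S on L3; bus BusRd; mem=61
  op13 P2: store L0 := 56 → I/I/M on L0; bus (none); mem=0
  op14 P2: store L5 := 82 → I/I/M on L5; bus BusRdX; mem=90
  op15 P1: load  L3 → S/S/S on L3; bus (none); mem=61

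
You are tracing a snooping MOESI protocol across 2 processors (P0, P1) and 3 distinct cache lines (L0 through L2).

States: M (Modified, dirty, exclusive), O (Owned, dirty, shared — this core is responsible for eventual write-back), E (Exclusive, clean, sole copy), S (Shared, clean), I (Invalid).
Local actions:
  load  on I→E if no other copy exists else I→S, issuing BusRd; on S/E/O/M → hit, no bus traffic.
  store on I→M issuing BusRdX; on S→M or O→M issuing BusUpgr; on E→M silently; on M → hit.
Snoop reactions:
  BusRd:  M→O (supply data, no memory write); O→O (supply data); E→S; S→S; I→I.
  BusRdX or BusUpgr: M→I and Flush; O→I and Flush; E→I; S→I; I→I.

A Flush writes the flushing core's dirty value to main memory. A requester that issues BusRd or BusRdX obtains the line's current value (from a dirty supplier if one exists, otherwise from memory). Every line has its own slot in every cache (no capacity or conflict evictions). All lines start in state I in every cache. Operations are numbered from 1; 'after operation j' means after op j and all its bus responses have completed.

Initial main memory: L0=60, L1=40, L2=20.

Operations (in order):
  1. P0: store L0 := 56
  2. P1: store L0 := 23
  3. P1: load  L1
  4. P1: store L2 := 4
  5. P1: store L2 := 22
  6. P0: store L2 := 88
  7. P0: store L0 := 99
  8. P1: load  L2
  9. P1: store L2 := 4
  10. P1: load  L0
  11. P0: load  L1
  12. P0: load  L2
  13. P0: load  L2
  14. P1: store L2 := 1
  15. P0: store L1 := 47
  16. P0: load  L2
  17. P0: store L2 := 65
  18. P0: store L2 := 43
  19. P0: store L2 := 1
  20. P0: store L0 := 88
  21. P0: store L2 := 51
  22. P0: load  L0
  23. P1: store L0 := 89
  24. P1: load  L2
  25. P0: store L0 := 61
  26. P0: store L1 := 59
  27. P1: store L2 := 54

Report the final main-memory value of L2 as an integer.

memory[L2] = 51

[1] P0: store L0 := 56 | P0:M(56), P1:I | bus: BusRdX
[2] P1: store L0 := 23 | P0:I, P1:M(23) | bus: BusRdX,Flush
[3] P1: load  L1 | P0:I, P1:E(40) | bus: BusRd
[4] P1: store L2 := 4 | P0:I, P1:M(4) | bus: BusRdX
[5] P1: store L2 := 22 | P0:I, P1:M(22) | bus: none
[6] P0: store L2 := 88 | P0:M(88), P1:I | bus: BusRdX,Flush
[7] P0: store L0 := 99 | P0:M(99), P1:I | bus: BusRdX,Flush
[8] P1: load  L2 | P0:O(88), P1:S(88) | bus: BusRd
[9] P1: store L2 := 4 | P0:I, P1:M(4) | bus: BusUpgr,Flush
[10] P1: load  L0 | P0:O(99), P1:S(99) | bus: BusRd
[11] P0: load  L1 | P0:S(40), P1:S(40) | bus: BusRd
[12] P0: load  L2 | P0:S(4), P1:O(4) | bus: BusRd
[13] P0: load  L2 | P0:S(4), P1:O(4) | bus: none
[14] P1: store L2 := 1 | P0:I, P1:M(1) | bus: BusUpgr
[15] P0: store L1 := 47 | P0:M(47), P1:I | bus: BusUpgr
[16] P0: load  L2 | P0:S(1), P1:O(1) | bus: BusRd
[17] P0: store L2 := 65 | P0:M(65), P1:I | bus: BusUpgr,Flush
[18] P0: store L2 := 43 | P0:M(43), P1:I | bus: none
[19] P0: store L2 := 1 | P0:M(1), P1:I | bus: none
[20] P0: store L0 := 88 | P0:M(88), P1:I | bus: BusUpgr
[21] P0: store L2 := 51 | P0:M(51), P1:I | bus: none
[22] P0: load  L0 | P0:M(88), P1:I | bus: none
[23] P1: store L0 := 89 | P0:I, P1:M(89) | bus: BusRdX,Flush
[24] P1: load  L2 | P0:O(51), P1:S(51) | bus: BusRd
[25] P0: store L0 := 61 | P0:M(61), P1:I | bus: BusRdX,Flush
[26] P0: store L1 := 59 | P0:M(59), P1:I | bus: none
[27] P1: store L2 := 54 | P0:I, P1:M(54) | bus: BusUpgr,Flush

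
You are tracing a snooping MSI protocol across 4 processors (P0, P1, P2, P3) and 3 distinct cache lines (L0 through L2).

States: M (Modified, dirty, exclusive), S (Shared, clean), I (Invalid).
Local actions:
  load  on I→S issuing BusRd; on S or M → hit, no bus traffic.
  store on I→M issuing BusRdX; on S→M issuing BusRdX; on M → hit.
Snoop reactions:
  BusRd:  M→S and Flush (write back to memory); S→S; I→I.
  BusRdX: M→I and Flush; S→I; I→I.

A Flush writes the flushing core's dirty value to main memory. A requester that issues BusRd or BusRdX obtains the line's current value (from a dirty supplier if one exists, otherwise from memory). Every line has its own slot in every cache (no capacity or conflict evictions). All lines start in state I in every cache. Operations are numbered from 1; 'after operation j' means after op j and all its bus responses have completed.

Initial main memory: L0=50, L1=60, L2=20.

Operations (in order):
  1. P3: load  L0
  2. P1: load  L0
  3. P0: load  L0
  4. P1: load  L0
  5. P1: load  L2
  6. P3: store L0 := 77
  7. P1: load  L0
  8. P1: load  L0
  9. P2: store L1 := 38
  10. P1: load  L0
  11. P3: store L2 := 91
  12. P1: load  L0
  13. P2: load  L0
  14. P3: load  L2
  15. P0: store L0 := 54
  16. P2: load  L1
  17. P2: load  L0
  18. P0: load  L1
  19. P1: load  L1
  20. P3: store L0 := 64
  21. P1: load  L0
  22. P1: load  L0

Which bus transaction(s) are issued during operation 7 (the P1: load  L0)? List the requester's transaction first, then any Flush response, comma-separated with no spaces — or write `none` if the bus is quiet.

step 1: P3: load  L0  ⟶  IIIS  (L0)  txn=BusRd  M[L0]=50
step 2: P1: load  L0  ⟶  ISIS  (L0)  txn=BusRd  M[L0]=50
step 3: P0: load  L0  ⟶  SSIS  (L0)  txn=BusRd  M[L0]=50
step 4: P1: load  L0  ⟶  SSIS  (L0)  txn=∅  M[L0]=50
step 5: P1: load  L2  ⟶  ISII  (L2)  txn=BusRd  M[L2]=20
step 6: P3: store L0 := 77  ⟶  IIIM  (L0)  txn=BusRdX  M[L0]=50
step 7: P1: load  L0  ⟶  ISIS  (L0)  txn=BusRd+Flush  M[L0]=77
step 8: P1: load  L0  ⟶  ISIS  (L0)  txn=∅  M[L0]=77
step 9: P2: store L1 := 38  ⟶  IIMI  (L1)  txn=BusRdX  M[L1]=60
step 10: P1: load  L0  ⟶  ISIS  (L0)  txn=∅  M[L0]=77
step 11: P3: store L2 := 91  ⟶  IIIM  (L2)  txn=BusRdX  M[L2]=20
step 12: P1: load  L0  ⟶  ISIS  (L0)  txn=∅  M[L0]=77
step 13: P2: load  L0  ⟶  ISSS  (L0)  txn=BusRd  M[L0]=77
step 14: P3: load  L2  ⟶  IIIM  (L2)  txn=∅  M[L2]=20
step 15: P0: store L0 := 54  ⟶  MIII  (L0)  txn=BusRdX  M[L0]=77
step 16: P2: load  L1  ⟶  IIMI  (L1)  txn=∅  M[L1]=60
step 17: P2: load  L0  ⟶  SISI  (L0)  txn=BusRd+Flush  M[L0]=54
step 18: P0: load  L1  ⟶  SISI  (L1)  txn=BusRd+Flush  M[L1]=38
step 19: P1: load  L1  ⟶  SSSI  (L1)  txn=BusRd  M[L1]=38
step 20: P3: store L0 := 64  ⟶  IIIM  (L0)  txn=BusRdX  M[L0]=54
step 21: P1: load  L0  ⟶  ISIS  (L0)  txn=BusRd+Flush  M[L0]=64
step 22: P1: load  L0  ⟶  ISIS  (L0)  txn=∅  M[L0]=64

bus = BusRd,Flush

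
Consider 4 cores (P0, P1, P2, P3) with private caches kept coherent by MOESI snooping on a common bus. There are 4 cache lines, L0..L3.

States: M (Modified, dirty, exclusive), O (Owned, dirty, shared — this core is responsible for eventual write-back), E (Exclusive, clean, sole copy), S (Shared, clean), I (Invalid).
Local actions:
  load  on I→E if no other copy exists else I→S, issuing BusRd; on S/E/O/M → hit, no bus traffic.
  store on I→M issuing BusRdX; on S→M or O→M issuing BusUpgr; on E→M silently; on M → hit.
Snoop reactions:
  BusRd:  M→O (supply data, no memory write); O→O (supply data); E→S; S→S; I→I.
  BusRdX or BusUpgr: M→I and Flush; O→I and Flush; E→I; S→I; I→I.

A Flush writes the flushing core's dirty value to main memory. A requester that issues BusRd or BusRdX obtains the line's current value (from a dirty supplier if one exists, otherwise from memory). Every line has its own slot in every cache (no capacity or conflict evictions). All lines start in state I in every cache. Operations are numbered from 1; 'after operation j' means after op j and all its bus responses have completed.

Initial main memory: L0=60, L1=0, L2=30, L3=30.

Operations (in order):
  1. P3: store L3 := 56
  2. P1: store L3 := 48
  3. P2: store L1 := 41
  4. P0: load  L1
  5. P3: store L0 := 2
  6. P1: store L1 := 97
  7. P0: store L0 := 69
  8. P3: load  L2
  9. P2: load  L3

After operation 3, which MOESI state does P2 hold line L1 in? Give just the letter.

state = M

[1] P3: store L3 := 56 | P0:I, P1:I, P2:I, P3:M(56) | bus: BusRdX
[2] P1: store L3 := 48 | P0:I, P1:M(48), P2:I, P3:I | bus: BusRdX,Flush
[3] P2: store L1 := 41 | P0:I, P1:I, P2:M(41), P3:I | bus: BusRdX
[4] P0: load  L1 | P0:S(41), P1:I, P2:O(41), P3:I | bus: BusRd
[5] P3: store L0 := 2 | P0:I, P1:I, P2:I, P3:M(2) | bus: BusRdX
[6] P1: store L1 := 97 | P0:I, P1:M(97), P2:I, P3:I | bus: BusRdX,Flush
[7] P0: store L0 := 69 | P0:M(69), P1:I, P2:I, P3:I | bus: BusRdX,Flush
[8] P3: load  L2 | P0:I, P1:I, P2:I, P3:E(30) | bus: BusRd
[9] P2: load  L3 | P0:I, P1:O(48), P2:S(48), P3:I | bus: BusRd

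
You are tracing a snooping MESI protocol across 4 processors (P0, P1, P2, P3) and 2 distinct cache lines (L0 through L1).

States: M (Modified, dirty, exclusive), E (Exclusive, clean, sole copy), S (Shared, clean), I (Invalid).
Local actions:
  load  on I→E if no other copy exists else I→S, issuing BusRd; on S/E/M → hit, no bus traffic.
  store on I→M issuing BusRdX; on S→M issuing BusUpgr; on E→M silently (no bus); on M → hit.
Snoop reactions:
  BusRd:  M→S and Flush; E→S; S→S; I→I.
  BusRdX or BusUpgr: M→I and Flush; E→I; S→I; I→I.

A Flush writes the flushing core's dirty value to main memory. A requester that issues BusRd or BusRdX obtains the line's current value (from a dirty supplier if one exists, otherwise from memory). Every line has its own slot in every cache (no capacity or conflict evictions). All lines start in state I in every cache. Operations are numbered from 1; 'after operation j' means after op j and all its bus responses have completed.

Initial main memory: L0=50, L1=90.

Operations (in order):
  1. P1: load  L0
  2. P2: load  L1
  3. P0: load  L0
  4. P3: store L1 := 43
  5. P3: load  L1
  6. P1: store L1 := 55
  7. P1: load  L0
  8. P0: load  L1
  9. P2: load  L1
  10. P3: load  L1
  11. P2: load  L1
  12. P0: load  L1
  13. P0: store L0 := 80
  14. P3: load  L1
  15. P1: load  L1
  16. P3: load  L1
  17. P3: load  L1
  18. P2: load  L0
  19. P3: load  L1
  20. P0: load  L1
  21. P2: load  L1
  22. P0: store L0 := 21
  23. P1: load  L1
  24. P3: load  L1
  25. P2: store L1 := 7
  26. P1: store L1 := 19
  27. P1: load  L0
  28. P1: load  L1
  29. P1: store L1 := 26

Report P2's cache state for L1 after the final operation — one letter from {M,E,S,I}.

state = I

step 1: P1: load  L0  ⟶  IEII  (L0)  txn=BusRd  M[L0]=50
step 2: P2: load  L1  ⟶  IIEI  (L1)  txn=BusRd  M[L1]=90
step 3: P0: load  L0  ⟶  SSII  (L0)  txn=BusRd  M[L0]=50
step 4: P3: store L1 := 43  ⟶  IIIM  (L1)  txn=BusRdX  M[L1]=90
step 5: P3: load  L1  ⟶  IIIM  (L1)  txn=∅  M[L1]=90
step 6: P1: store L1 := 55  ⟶  IMII  (L1)  txn=BusRdX+Flush  M[L1]=43
step 7: P1: load  L0  ⟶  SSII  (L0)  txn=∅  M[L0]=50
step 8: P0: load  L1  ⟶  SSII  (L1)  txn=BusRd+Flush  M[L1]=55
step 9: P2: load  L1  ⟶  SSSI  (L1)  txn=BusRd  M[L1]=55
step 10: P3: load  L1  ⟶  SSSS  (L1)  txn=BusRd  M[L1]=55
step 11: P2: load  L1  ⟶  SSSS  (L1)  txn=∅  M[L1]=55
step 12: P0: load  L1  ⟶  SSSS  (L1)  txn=∅  M[L1]=55
step 13: P0: store L0 := 80  ⟶  MIII  (L0)  txn=BusUpgr  M[L0]=50
step 14: P3: load  L1  ⟶  SSSS  (L1)  txn=∅  M[L1]=55
step 15: P1: load  L1  ⟶  SSSS  (L1)  txn=∅  M[L1]=55
step 16: P3: load  L1  ⟶  SSSS  (L1)  txn=∅  M[L1]=55
step 17: P3: load  L1  ⟶  SSSS  (L1)  txn=∅  M[L1]=55
step 18: P2: load  L0  ⟶  SISI  (L0)  txn=BusRd+Flush  M[L0]=80
step 19: P3: load  L1  ⟶  SSSS  (L1)  txn=∅  M[L1]=55
step 20: P0: load  L1  ⟶  SSSS  (L1)  txn=∅  M[L1]=55
step 21: P2: load  L1  ⟶  SSSS  (L1)  txn=∅  M[L1]=55
step 22: P0: store L0 := 21  ⟶  MIII  (L0)  txn=BusUpgr  M[L0]=80
step 23: P1: load  L1  ⟶  SSSS  (L1)  txn=∅  M[L1]=55
step 24: P3: load  L1  ⟶  SSSS  (L1)  txn=∅  M[L1]=55
step 25: P2: store L1 := 7  ⟶  IIMI  (L1)  txn=BusUpgr  M[L1]=55
step 26: P1: store L1 := 19  ⟶  IMII  (L1)  txn=BusRdX+Flush  M[L1]=7
step 27: P1: load  L0  ⟶  SSII  (L0)  txn=BusRd+Flush  M[L0]=21
step 28: P1: load  L1  ⟶  IMII  (L1)  txn=∅  M[L1]=7
step 29: P1: store L1 := 26  ⟶  IMII  (L1)  txn=∅  M[L1]=7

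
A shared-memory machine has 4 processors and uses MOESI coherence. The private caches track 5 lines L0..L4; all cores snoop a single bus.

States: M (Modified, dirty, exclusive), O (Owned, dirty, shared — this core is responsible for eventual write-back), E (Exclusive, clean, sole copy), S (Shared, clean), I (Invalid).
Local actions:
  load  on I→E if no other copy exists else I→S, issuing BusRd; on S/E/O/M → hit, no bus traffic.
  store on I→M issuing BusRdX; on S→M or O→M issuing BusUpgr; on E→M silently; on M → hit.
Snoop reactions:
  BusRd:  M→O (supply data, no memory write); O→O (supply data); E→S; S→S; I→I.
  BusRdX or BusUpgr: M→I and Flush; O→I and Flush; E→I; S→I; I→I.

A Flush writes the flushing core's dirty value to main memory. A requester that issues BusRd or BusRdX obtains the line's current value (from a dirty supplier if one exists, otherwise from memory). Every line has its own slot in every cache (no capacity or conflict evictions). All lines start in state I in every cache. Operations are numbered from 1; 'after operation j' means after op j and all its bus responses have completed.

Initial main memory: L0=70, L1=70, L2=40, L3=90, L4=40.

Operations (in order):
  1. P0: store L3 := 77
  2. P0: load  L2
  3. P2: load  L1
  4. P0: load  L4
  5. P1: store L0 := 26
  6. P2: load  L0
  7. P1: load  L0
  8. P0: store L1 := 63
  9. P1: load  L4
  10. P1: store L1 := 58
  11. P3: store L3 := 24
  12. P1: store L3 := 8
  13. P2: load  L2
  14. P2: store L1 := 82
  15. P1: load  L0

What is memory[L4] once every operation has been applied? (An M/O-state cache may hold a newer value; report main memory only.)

memory[L4] = 40

[1] P0: store L3 := 77 | P0:M(77), P1:I, P2:I, P3:I | bus: BusRdX
[2] P0: load  L2 | P0:E(40), P1:I, P2:I, P3:I | bus: BusRd
[3] P2: load  L1 | P0:I, P1:I, P2:E(70), P3:I | bus: BusRd
[4] P0: load  L4 | P0:E(40), P1:I, P2:I, P3:I | bus: BusRd
[5] P1: store L0 := 26 | P0:I, P1:M(26), P2:I, P3:I | bus: BusRdX
[6] P2: load  L0 | P0:I, P1:O(26), P2:S(26), P3:I | bus: BusRd
[7] P1: load  L0 | P0:I, P1:O(26), P2:S(26), P3:I | bus: none
[8] P0: store L1 := 63 | P0:M(63), P1:I, P2:I, P3:I | bus: BusRdX
[9] P1: load  L4 | P0:S(40), P1:S(40), P2:I, P3:I | bus: BusRd
[10] P1: store L1 := 58 | P0:I, P1:M(58), P2:I, P3:I | bus: BusRdX,Flush
[11] P3: store L3 := 24 | P0:I, P1:I, P2:I, P3:M(24) | bus: BusRdX,Flush
[12] P1: store L3 := 8 | P0:I, P1:M(8), P2:I, P3:I | bus: BusRdX,Flush
[13] P2: load  L2 | P0:S(40), P1:I, P2:S(40), P3:I | bus: BusRd
[14] P2: store L1 := 82 | P0:I, P1:I, P2:M(82), P3:I | bus: BusRdX,Flush
[15] P1: load  L0 | P0:I, P1:O(26), P2:S(26), P3:I | bus: none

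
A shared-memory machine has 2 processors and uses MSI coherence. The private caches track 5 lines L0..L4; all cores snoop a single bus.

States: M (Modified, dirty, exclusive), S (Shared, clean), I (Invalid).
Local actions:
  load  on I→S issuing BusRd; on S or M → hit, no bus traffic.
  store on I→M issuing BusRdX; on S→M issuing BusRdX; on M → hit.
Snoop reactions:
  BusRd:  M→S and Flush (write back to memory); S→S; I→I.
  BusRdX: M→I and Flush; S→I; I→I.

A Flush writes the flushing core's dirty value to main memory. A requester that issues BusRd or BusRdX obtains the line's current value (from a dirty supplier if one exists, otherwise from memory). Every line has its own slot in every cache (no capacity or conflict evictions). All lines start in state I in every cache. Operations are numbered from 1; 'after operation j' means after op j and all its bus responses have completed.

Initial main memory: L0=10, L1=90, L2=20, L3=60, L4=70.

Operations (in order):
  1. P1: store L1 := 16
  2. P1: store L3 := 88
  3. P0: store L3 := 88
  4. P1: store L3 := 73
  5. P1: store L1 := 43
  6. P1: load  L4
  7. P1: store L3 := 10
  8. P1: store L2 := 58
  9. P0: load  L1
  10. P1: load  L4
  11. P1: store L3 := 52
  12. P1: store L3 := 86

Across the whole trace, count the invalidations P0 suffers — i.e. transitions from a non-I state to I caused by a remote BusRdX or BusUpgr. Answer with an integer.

  op1 P1: store L1 := 16 → I/M on L1; bus BusRdX; mem=90
  op2 P1: store L3 := 88 → I/M on L3; bus BusRdX; mem=60
  op3 P0: store L3 := 88 → M/I on L3; bus BusRdX Flush; mem=88
  op4 P1: store L3 := 73 → I/M on L3; bus BusRdX Flush; mem=88
  op5 P1: store L1 := 43 → I/M on L1; bus (none); mem=90
  op6 P1: load  L4 → I/S on L4; bus BusRd; mem=70
  op7 P1: store L3 := 10 → I/M on L3; bus (none); mem=88
  op8 P1: store L2 := 58 → I/M on L2; bus BusRdX; mem=20
  op9 P0: load  L1 → S/S on L1; bus BusRd Flush; mem=43
  op10 P1: load  L4 → I/S on L4; bus (none); mem=70
  op11 P1: store L3 := 52 → I/M on L3; bus (none); mem=88
  op12 P1: store L3 := 86 → I/M on L3; bus (none); mem=88

invalidations = 1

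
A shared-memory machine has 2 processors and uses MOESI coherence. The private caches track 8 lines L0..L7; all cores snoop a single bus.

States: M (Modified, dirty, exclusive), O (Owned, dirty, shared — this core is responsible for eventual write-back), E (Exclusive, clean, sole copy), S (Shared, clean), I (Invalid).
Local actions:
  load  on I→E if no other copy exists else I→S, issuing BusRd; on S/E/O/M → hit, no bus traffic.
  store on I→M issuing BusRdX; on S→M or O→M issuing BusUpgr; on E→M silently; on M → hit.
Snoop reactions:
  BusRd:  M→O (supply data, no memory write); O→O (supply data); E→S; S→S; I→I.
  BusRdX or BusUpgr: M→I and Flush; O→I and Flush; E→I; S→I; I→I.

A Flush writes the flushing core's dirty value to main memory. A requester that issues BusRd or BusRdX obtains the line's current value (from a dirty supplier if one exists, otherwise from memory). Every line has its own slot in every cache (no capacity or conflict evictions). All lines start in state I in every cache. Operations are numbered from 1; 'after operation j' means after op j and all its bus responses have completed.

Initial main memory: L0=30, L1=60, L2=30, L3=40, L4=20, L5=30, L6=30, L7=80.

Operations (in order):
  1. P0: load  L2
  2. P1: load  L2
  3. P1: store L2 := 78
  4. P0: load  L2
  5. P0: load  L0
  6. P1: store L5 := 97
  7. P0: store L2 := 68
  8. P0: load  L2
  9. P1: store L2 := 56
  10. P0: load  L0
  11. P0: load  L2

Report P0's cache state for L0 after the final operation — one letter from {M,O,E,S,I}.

[1] P0: load  L2 | P0:E(30), P1:I | bus: BusRd
[2] P1: load  L2 | P0:S(30), P1:S(30) | bus: BusRd
[3] P1: store L2 := 78 | P0:I, P1:M(78) | bus: BusUpgr
[4] P0: load  L2 | P0:S(78), P1:O(78) | bus: BusRd
[5] P0: load  L0 | P0:E(30), P1:I | bus: BusRd
[6] P1: store L5 := 97 | P0:I, P1:M(97) | bus: BusRdX
[7] P0: store L2 := 68 | P0:M(68), P1:I | bus: BusUpgr,Flush
[8] P0: load  L2 | P0:M(68), P1:I | bus: none
[9] P1: store L2 := 56 | P0:I, P1:M(56) | bus: BusRdX,Flush
[10] P0: load  L0 | P0:E(30), P1:I | bus: none
[11] P0: load  L2 | P0:S(56), P1:O(56) | bus: BusRd

state = E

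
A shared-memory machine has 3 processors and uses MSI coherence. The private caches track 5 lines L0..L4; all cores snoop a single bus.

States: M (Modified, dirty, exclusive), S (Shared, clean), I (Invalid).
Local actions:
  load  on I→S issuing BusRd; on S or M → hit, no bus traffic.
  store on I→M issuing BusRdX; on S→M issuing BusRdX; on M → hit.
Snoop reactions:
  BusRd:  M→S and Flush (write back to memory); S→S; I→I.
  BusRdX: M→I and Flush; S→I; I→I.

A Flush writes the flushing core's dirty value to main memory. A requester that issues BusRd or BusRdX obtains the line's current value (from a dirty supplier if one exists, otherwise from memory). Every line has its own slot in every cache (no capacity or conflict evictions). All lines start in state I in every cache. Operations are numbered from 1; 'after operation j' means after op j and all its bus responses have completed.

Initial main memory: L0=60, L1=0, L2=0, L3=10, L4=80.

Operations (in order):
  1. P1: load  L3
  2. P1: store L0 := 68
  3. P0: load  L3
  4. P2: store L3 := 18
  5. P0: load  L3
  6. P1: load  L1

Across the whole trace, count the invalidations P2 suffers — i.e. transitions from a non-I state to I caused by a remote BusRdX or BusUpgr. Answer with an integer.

  op1 P1: load  L3 → I/S/I on L3; bus BusRd; mem=10
  op2 P1: store L0 := 68 → I/M/I on L0; bus BusRdX; mem=60
  op3 P0: load  L3 → S/S/I on L3; bus BusRd; mem=10
  op4 P2: store L3 := 18 → I/I/M on L3; bus BusRdX; mem=10
  op5 P0: load  L3 → S/I/S on L3; bus BusRd Flush; mem=18
  op6 P1: load  L1 → I/S/I on L1; bus BusRd; mem=0

invalidations = 0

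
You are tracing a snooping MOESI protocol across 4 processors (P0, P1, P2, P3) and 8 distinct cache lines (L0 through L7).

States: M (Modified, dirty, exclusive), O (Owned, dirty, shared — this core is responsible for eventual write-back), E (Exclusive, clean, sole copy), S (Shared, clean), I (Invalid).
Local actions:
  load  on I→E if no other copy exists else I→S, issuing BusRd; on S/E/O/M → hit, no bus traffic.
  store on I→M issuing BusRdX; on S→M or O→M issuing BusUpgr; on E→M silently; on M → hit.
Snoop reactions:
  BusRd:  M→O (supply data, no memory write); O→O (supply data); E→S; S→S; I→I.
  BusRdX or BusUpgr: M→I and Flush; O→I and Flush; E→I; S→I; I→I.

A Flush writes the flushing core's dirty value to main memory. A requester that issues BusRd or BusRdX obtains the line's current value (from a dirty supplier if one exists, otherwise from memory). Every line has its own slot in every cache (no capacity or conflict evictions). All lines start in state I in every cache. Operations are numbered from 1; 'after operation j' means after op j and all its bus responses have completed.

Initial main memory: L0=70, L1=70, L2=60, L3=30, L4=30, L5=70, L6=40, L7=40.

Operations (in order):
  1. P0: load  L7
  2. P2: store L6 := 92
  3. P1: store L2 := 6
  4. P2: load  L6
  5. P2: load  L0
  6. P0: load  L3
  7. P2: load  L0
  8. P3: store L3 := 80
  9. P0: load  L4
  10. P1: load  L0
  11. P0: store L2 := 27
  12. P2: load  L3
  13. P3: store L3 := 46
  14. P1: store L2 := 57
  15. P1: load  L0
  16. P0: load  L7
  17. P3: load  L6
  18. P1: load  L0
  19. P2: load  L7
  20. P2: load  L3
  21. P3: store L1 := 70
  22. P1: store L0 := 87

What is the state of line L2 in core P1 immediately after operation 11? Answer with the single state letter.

step 1: P0: load  L7  ⟶  EIII  (L7)  txn=BusRd  M[L7]=40
step 2: P2: store L6 := 92  ⟶  IIMI  (L6)  txn=BusRdX  M[L6]=40
step 3: P1: store L2 := 6  ⟶  IMII  (L2)  txn=BusRdX  M[L2]=60
step 4: P2: load  L6  ⟶  IIMI  (L6)  txn=∅  M[L6]=40
step 5: P2: load  L0  ⟶  IIEI  (L0)  txn=BusRd  M[L0]=70
step 6: P0: load  L3  ⟶  EIII  (L3)  txn=BusRd  M[L3]=30
step 7: P2: load  L0  ⟶  IIEI  (L0)  txn=∅  M[L0]=70
step 8: P3: store L3 := 80  ⟶  IIIM  (L3)  txn=BusRdX  M[L3]=30
step 9: P0: load  L4  ⟶  EIII  (L4)  txn=BusRd  M[L4]=30
step 10: P1: load  L0  ⟶  ISSI  (L0)  txn=BusRd  M[L0]=70
step 11: P0: store L2 := 27  ⟶  MIII  (L2)  txn=BusRdX+Flush  M[L2]=6
step 12: P2: load  L3  ⟶  IISO  (L3)  txn=BusRd  M[L3]=30
step 13: P3: store L3 := 46  ⟶  IIIM  (L3)  txn=BusUpgr  M[L3]=30
step 14: P1: store L2 := 57  ⟶  IMII  (L2)  txn=BusRdX+Flush  M[L2]=27
step 15: P1: load  L0  ⟶  ISSI  (L0)  txn=∅  M[L0]=70
step 16: P0: load  L7  ⟶  EIII  (L7)  txn=∅  M[L7]=40
step 17: P3: load  L6  ⟶  IIOS  (L6)  txn=BusRd  M[L6]=40
step 18: P1: load  L0  ⟶  ISSI  (L0)  txn=∅  M[L0]=70
step 19: P2: load  L7  ⟶  SISI  (L7)  txn=BusRd  M[L7]=40
step 20: P2: load  L3  ⟶  IISO  (L3)  txn=BusRd  M[L3]=30
step 21: P3: store L1 := 70  ⟶  IIIM  (L1)  txn=BusRdX  M[L1]=70
step 22: P1: store L0 := 87  ⟶  IMII  (L0)  txn=BusUpgr  M[L0]=70

state = I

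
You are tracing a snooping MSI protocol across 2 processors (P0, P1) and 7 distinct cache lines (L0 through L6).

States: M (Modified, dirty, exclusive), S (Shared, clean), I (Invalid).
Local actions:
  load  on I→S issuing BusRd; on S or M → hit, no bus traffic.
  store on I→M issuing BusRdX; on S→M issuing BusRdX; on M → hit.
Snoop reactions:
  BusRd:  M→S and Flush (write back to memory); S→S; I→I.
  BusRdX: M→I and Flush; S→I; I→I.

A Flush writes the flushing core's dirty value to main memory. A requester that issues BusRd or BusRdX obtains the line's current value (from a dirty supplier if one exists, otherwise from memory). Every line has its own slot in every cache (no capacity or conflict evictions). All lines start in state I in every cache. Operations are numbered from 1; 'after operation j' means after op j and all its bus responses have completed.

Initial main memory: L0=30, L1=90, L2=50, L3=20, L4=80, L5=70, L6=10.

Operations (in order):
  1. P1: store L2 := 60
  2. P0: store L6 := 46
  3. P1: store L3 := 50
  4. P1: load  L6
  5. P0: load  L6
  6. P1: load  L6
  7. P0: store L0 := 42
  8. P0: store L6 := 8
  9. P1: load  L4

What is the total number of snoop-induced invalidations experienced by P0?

[1] P1: store L2 := 60 | P0:I, P1:M(60) | bus: BusRdX
[2] P0: store L6 := 46 | P0:M(46), P1:I | bus: BusRdX
[3] P1: store L3 := 50 | P0:I, P1:M(50) | bus: BusRdX
[4] P1: load  L6 | P0:S(46), P1:S(46) | bus: BusRd,Flush
[5] P0: load  L6 | P0:S(46), P1:S(46) | bus: none
[6] P1: load  L6 | P0:S(46), P1:S(46) | bus: none
[7] P0: store L0 := 42 | P0:M(42), P1:I | bus: BusRdX
[8] P0: store L6 := 8 | P0:M(8), P1:I | bus: BusRdX
[9] P1: load  L4 | P0:I, P1:S(80) | bus: BusRd

invalidations = 0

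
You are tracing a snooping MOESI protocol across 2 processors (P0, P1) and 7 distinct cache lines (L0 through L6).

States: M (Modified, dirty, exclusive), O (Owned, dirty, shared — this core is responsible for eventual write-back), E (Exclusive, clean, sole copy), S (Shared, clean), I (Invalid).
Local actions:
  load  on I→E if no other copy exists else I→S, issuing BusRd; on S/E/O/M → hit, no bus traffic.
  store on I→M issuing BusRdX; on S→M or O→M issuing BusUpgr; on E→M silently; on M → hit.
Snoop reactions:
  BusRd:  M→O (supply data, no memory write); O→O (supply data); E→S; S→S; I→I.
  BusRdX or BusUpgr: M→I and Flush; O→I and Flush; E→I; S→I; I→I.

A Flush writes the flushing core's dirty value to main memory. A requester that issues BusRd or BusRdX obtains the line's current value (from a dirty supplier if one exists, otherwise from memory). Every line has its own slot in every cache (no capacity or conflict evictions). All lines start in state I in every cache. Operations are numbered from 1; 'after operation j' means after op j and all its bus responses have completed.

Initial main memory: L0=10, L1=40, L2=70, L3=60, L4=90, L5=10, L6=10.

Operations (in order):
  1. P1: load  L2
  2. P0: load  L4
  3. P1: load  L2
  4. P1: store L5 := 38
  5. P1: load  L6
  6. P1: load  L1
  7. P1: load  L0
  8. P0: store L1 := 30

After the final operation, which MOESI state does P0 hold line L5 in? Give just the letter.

step 1: P1: load  L2  ⟶  IE  (L2)  txn=BusRd  M[L2]=70
step 2: P0: load  L4  ⟶  EI  (L4)  txn=BusRd  M[L4]=90
step 3: P1: load  L2  ⟶  IE  (L2)  txn=∅  M[L2]=70
step 4: P1: store L5 := 38  ⟶  IM  (L5)  txn=BusRdX  M[L5]=10
step 5: P1: load  L6  ⟶  IE  (L6)  txn=BusRd  M[L6]=10
step 6: P1: load  L1  ⟶  IE  (L1)  txn=BusRd  M[L1]=40
step 7: P1: load  L0  ⟶  IE  (L0)  txn=BusRd  M[L0]=10
step 8: P0: store L1 := 30  ⟶  MI  (L1)  txn=BusRdX  M[L1]=40

state = I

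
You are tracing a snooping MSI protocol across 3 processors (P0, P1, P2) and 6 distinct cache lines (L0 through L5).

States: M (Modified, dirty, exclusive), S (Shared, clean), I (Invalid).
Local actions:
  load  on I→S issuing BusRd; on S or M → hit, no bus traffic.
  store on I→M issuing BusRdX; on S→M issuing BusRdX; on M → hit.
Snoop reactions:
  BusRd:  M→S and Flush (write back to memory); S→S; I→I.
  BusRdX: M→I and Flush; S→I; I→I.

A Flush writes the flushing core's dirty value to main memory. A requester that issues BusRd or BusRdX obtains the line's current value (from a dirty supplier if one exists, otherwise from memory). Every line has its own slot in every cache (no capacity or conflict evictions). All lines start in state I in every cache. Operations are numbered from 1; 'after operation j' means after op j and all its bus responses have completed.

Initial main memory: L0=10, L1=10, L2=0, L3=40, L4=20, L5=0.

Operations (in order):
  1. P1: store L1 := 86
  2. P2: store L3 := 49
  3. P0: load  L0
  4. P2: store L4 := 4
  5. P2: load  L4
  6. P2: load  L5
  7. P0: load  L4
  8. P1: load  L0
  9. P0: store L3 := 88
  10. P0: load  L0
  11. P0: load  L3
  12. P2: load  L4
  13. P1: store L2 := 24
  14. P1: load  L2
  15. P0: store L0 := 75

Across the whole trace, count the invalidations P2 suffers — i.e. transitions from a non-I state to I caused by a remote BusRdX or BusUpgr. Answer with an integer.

1. P1: store L1 := 86  bus=[BusRdX]  L1: P0=I P1=M P2=I  mem[L1]=10
2. P2: store L3 := 49  bus=[BusRdX]  L3: P0=I P1=I P2=M  mem[L3]=40
3. P0: load  L0  bus=[BusRd]  L0: P0=S P1=I P2=I  mem[L0]=10
4. P2: store L4 := 4  bus=[BusRdX]  L4: P0=I P1=I P2=M  mem[L4]=20
5. P2: load  L4  bus=[-]  L4: P0=I P1=I P2=M  mem[L4]=20
6. P2: load  L5  bus=[BusRd]  L5: P0=I P1=I P2=S  mem[L5]=0
7. P0: load  L4  bus=[BusRd,Flush]  L4: P0=S P1=I P2=S  mem[L4]=4
8. P1: load  L0  bus=[BusRd]  L0: P0=S P1=S P2=I  mem[L0]=10
9. P0: store L3 := 88  bus=[BusRdX,Flush]  L3: P0=M P1=I P2=I  mem[L3]=49
10. P0: load  L0  bus=[-]  L0: P0=S P1=S P2=I  mem[L0]=10
11. P0: load  L3  bus=[-]  L3: P0=M P1=I P2=I  mem[L3]=49
12. P2: load  L4  bus=[-]  L4: P0=S P1=I P2=S  mem[L4]=4
13. P1: store L2 := 24  bus=[BusRdX]  L2: P0=I P1=M P2=I  mem[L2]=0
14. P1: load  L2  bus=[-]  L2: P0=I P1=M P2=I  mem[L2]=0
15. P0: store L0 := 75  bus=[BusRdX]  L0: P0=M P1=I P2=I  mem[L0]=10

invalidations = 1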